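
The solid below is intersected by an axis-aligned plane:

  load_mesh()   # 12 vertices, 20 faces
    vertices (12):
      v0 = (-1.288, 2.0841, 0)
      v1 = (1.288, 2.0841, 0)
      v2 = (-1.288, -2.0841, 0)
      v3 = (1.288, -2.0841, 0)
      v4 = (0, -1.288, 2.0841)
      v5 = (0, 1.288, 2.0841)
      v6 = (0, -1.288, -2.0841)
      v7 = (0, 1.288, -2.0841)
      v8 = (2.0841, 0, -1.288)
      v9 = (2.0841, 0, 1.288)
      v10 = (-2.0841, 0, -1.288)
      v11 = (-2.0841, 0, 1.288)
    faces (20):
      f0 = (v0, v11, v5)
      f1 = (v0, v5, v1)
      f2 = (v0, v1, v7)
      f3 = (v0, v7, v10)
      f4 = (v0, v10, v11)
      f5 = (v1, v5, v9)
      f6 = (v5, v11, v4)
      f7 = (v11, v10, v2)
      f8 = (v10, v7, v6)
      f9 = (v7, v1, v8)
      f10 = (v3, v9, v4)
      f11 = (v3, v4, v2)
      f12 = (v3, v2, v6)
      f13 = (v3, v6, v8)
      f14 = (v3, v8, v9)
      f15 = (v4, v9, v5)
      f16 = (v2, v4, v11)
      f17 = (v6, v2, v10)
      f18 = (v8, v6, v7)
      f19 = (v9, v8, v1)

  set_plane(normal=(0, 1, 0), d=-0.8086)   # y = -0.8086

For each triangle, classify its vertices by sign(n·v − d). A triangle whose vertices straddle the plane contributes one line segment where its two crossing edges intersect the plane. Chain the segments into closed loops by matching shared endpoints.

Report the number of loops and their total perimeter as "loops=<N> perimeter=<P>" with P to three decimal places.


loops=1 perimeter=12.129

Straddling triangles (10 of 20):
  (v5,v11,v4) [++-] → (-0.775712, -0.8086, 1.78779)–(0, -0.8086, 2.0841)  len=0.8304
  (v11,v10,v2) [++-] → (-1.77522, -0.8086, -0.788275)–(-1.77522, -0.8086, 0.788275)  len=1.5766
  (v10,v7,v6) [++-] → (0, -0.8086, -2.0841)–(-0.775712, -0.8086, -1.78779)  len=0.8304
  (v3,v9,v4) [-+-] → (1.77522, -0.8086, 0.788275)–(0.775712, -0.8086, 1.78779)  len=1.4135
  (v3,v6,v8) [--+] → (0.775712, -0.8086, -1.78779)–(1.77522, -0.8086, -0.788275)  len=1.4135
  (v3,v8,v9) [-++] → (1.77522, -0.8086, -0.788275)–(1.77522, -0.8086, 0.788275)  len=1.5766
  (v4,v9,v5) [-++] → (0.775712, -0.8086, 1.78779)–(0, -0.8086, 2.0841)  len=0.8304
  (v2,v4,v11) [--+] → (-0.775712, -0.8086, 1.78779)–(-1.77522, -0.8086, 0.788275)  len=1.4135
  (v6,v2,v10) [--+] → (-1.77522, -0.8086, -0.788275)–(-0.775712, -0.8086, -1.78779)  len=1.4135
  (v8,v6,v7) [+-+] → (0.775712, -0.8086, -1.78779)–(0, -0.8086, -2.0841)  len=0.8304

Chained into 1 loop(s):
  loop 1: 10 segments, perimeter = 12.1287
Total perimeter = 12.129


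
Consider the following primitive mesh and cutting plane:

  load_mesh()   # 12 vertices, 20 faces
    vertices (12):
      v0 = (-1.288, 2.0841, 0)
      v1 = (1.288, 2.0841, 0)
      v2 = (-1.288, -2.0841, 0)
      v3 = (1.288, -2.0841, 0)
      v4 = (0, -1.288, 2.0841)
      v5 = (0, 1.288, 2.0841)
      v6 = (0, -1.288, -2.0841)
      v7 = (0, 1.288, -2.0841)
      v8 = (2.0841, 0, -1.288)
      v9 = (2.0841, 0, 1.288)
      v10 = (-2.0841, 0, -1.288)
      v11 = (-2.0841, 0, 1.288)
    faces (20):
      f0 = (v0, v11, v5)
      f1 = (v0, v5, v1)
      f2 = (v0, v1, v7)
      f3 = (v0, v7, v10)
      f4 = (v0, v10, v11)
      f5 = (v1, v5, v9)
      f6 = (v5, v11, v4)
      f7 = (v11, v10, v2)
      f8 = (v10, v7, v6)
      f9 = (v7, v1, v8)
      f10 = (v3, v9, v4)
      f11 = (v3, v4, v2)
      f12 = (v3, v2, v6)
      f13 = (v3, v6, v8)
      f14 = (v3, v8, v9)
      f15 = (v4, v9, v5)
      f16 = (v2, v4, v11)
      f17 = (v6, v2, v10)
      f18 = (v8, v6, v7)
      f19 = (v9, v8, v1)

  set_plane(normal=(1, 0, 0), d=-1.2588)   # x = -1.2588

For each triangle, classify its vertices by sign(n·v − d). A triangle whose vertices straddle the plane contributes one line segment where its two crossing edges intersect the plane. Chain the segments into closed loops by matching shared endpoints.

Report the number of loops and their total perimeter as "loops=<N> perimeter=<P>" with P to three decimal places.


loops=1 perimeter=11.045

Straddling triangles (10 of 20):
  (v0,v11,v5) [--+] → (-1.2588, 0.510046, 1.60325)–(-1.2588, 2.06605, 0.0472482)  len=2.2005
  (v0,v5,v1) [-++] → (-1.2588, 2.06605, 0.0472482)–(-1.2588, 2.0841, 0)  len=0.0506
  (v0,v1,v7) [-++] → (-1.2588, 2.0841, 0)–(-1.2588, 2.06605, -0.0472482)  len=0.0506
  (v0,v7,v10) [-+-] → (-1.2588, 2.06605, -0.0472482)–(-1.2588, 0.510046, -1.60325)  len=2.2005
  (v5,v11,v4) [+-+] → (-1.2588, 0.510046, 1.60325)–(-1.2588, -0.510046, 1.60325)  len=1.0201
  (v10,v7,v6) [-++] → (-1.2588, 0.510046, -1.60325)–(-1.2588, -0.510046, -1.60325)  len=1.0201
  (v3,v4,v2) [++-] → (-1.2588, -2.06605, 0.0472482)–(-1.2588, -2.0841, 0)  len=0.0506
  (v3,v2,v6) [+-+] → (-1.2588, -2.0841, 0)–(-1.2588, -2.06605, -0.0472482)  len=0.0506
  (v2,v4,v11) [-+-] → (-1.2588, -2.06605, 0.0472482)–(-1.2588, -0.510046, 1.60325)  len=2.2005
  (v6,v2,v10) [+--] → (-1.2588, -2.06605, -0.0472482)–(-1.2588, -0.510046, -1.60325)  len=2.2005

Chained into 1 loop(s):
  loop 1: 10 segments, perimeter = 11.0446
Total perimeter = 11.045


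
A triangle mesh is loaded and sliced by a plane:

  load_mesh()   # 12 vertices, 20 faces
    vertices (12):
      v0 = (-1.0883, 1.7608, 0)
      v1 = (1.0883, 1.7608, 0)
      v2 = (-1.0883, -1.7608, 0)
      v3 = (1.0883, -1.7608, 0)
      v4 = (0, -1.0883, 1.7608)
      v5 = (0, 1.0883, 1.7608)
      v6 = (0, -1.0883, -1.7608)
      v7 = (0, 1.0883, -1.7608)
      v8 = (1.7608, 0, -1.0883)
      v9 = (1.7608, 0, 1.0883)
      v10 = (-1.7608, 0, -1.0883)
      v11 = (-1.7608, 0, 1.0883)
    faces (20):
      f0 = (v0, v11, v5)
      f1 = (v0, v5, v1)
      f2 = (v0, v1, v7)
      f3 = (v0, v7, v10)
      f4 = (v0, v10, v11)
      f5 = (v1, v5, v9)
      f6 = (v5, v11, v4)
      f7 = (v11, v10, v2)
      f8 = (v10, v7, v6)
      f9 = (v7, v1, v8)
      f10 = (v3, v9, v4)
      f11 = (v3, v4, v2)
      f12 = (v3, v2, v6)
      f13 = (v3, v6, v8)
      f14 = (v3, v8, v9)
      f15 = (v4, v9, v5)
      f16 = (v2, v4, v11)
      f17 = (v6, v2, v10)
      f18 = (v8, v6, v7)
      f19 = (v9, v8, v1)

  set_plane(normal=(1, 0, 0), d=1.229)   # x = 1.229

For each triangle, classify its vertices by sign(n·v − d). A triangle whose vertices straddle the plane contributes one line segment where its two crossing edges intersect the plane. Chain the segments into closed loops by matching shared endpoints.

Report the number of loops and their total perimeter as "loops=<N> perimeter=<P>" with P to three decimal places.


loops=1 perimeter=8.243

Straddling triangles (8 of 20):
  (v1,v5,v9) [--+] → (1.229, 0.32869, 1.29141)–(1.229, 1.39241, 0.227693)  len=1.5043
  (v7,v1,v8) [--+] → (1.229, 1.39241, -0.227693)–(1.229, 0.32869, -1.29141)  len=1.5043
  (v3,v9,v4) [-+-] → (1.229, -1.39241, 0.227693)–(1.229, -0.32869, 1.29141)  len=1.5043
  (v3,v6,v8) [--+] → (1.229, -0.32869, -1.29141)–(1.229, -1.39241, -0.227693)  len=1.5043
  (v3,v8,v9) [-++] → (1.229, -1.39241, -0.227693)–(1.229, -1.39241, 0.227693)  len=0.4554
  (v4,v9,v5) [-+-] → (1.229, -0.32869, 1.29141)–(1.229, 0.32869, 1.29141)  len=0.6574
  (v8,v6,v7) [+--] → (1.229, -0.32869, -1.29141)–(1.229, 0.32869, -1.29141)  len=0.6574
  (v9,v8,v1) [++-] → (1.229, 1.39241, -0.227693)–(1.229, 1.39241, 0.227693)  len=0.4554

Chained into 1 loop(s):
  loop 1: 8 segments, perimeter = 8.2428
Total perimeter = 8.243


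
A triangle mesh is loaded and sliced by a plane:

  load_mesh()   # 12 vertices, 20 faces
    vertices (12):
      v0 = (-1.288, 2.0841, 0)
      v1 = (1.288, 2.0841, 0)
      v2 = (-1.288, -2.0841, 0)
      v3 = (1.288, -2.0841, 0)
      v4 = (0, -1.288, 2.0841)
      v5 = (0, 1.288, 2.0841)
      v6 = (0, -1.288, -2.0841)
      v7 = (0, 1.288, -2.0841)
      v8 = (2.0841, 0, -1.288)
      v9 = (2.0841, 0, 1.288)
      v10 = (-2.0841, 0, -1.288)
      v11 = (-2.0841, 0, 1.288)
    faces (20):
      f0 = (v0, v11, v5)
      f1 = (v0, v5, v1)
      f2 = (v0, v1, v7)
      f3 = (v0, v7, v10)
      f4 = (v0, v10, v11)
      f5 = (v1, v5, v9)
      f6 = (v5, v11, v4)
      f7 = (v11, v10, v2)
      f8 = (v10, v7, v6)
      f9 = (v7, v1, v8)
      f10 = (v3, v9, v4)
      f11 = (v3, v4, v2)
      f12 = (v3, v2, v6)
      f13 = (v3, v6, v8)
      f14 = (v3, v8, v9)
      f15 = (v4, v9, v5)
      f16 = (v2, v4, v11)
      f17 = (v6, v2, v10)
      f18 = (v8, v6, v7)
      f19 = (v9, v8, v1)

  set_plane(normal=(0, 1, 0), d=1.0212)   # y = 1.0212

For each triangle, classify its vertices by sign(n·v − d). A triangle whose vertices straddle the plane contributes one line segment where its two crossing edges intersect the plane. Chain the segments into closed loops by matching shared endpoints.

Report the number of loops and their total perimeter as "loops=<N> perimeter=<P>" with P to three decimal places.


loops=1 perimeter=11.617

Straddling triangles (10 of 20):
  (v0,v11,v5) [+-+] → (-1.69401, 1.0212, 0.656886)–(-0.431706, 1.0212, 1.91919)  len=1.7852
  (v0,v7,v10) [++-] → (-0.431706, 1.0212, -1.91919)–(-1.69401, 1.0212, -0.656886)  len=1.7852
  (v0,v10,v11) [+--] → (-1.69401, 1.0212, -0.656886)–(-1.69401, 1.0212, 0.656886)  len=1.3138
  (v1,v5,v9) [++-] → (0.431706, 1.0212, 1.91919)–(1.69401, 1.0212, 0.656886)  len=1.7852
  (v5,v11,v4) [+--] → (-0.431706, 1.0212, 1.91919)–(0, 1.0212, 2.0841)  len=0.4621
  (v10,v7,v6) [-+-] → (-0.431706, 1.0212, -1.91919)–(0, 1.0212, -2.0841)  len=0.4621
  (v7,v1,v8) [++-] → (1.69401, 1.0212, -0.656886)–(0.431706, 1.0212, -1.91919)  len=1.7852
  (v4,v9,v5) [--+] → (0.431706, 1.0212, 1.91919)–(0, 1.0212, 2.0841)  len=0.4621
  (v8,v6,v7) [--+] → (0, 1.0212, -2.0841)–(0.431706, 1.0212, -1.91919)  len=0.4621
  (v9,v8,v1) [--+] → (1.69401, 1.0212, -0.656886)–(1.69401, 1.0212, 0.656886)  len=1.3138

Chained into 1 loop(s):
  loop 1: 10 segments, perimeter = 11.6168
Total perimeter = 11.617


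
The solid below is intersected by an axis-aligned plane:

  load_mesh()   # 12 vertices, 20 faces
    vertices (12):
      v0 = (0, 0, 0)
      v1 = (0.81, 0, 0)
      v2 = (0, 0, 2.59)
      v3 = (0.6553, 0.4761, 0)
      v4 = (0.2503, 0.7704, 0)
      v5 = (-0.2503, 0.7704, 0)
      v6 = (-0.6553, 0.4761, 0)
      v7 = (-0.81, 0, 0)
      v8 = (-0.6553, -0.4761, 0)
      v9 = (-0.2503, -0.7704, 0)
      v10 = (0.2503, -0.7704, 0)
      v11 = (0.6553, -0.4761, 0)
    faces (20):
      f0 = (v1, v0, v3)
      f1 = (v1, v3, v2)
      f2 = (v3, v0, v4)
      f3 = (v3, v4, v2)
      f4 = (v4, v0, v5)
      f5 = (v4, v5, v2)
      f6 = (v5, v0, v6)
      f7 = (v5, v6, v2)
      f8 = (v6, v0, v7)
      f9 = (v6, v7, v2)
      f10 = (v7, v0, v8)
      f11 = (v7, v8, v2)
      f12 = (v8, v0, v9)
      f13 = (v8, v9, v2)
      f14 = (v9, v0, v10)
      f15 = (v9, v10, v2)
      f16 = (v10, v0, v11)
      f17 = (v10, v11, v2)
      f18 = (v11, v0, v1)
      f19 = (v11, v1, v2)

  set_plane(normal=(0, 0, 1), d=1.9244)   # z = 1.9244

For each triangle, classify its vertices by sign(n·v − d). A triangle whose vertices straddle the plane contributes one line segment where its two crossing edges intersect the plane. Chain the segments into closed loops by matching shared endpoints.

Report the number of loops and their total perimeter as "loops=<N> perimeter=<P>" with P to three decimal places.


loops=1 perimeter=1.287

Straddling triangles (10 of 20):
  (v1,v3,v2) [--+] → (0.168405, 0.122352, 1.9244)–(0.208161, 0, 1.9244)  len=0.1286
  (v3,v4,v2) [--+] → (0.0643242, 0.197984, 1.9244)–(0.168405, 0.122352, 1.9244)  len=0.1287
  (v4,v5,v2) [--+] → (-0.0643242, 0.197984, 1.9244)–(0.0643242, 0.197984, 1.9244)  len=0.1286
  (v5,v6,v2) [--+] → (-0.168405, 0.122352, 1.9244)–(-0.0643242, 0.197984, 1.9244)  len=0.1287
  (v6,v7,v2) [--+] → (-0.208161, 0, 1.9244)–(-0.168405, 0.122352, 1.9244)  len=0.1286
  (v7,v8,v2) [--+] → (-0.168405, -0.122352, 1.9244)–(-0.208161, 0, 1.9244)  len=0.1286
  (v8,v9,v2) [--+] → (-0.0643242, -0.197984, 1.9244)–(-0.168405, -0.122352, 1.9244)  len=0.1287
  (v9,v10,v2) [--+] → (0.0643242, -0.197984, 1.9244)–(-0.0643242, -0.197984, 1.9244)  len=0.1286
  (v10,v11,v2) [--+] → (0.168405, -0.122352, 1.9244)–(0.0643242, -0.197984, 1.9244)  len=0.1287
  (v11,v1,v2) [--+] → (0.208161, 0, 1.9244)–(0.168405, -0.122352, 1.9244)  len=0.1286

Chained into 1 loop(s):
  loop 1: 10 segments, perimeter = 1.2865
Total perimeter = 1.287


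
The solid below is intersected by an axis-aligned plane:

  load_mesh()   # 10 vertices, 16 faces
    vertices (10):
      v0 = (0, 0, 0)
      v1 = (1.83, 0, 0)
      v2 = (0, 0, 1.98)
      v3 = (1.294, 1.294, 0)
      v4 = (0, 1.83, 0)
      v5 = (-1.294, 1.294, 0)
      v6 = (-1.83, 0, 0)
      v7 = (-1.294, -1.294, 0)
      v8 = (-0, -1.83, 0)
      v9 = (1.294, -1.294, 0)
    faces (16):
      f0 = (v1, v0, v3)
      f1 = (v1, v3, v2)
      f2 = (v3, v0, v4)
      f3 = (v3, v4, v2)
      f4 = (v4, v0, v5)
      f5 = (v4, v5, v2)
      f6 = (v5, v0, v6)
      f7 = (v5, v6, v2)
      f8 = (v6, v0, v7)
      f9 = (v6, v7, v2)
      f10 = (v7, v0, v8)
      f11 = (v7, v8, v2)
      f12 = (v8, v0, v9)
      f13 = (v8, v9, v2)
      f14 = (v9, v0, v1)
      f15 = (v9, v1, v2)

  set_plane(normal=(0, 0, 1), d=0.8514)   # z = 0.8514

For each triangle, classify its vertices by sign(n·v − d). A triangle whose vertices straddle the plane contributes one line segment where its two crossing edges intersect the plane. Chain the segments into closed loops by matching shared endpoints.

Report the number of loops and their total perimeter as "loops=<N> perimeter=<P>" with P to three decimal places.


loops=1 perimeter=6.387

Straddling triangles (8 of 16):
  (v1,v3,v2) [--+] → (0.73758, 0.73758, 0.8514)–(1.0431, 0, 0.8514)  len=0.7984
  (v3,v4,v2) [--+] → (0, 1.0431, 0.8514)–(0.73758, 0.73758, 0.8514)  len=0.7984
  (v4,v5,v2) [--+] → (-0.73758, 0.73758, 0.8514)–(0, 1.0431, 0.8514)  len=0.7984
  (v5,v6,v2) [--+] → (-1.0431, 0, 0.8514)–(-0.73758, 0.73758, 0.8514)  len=0.7984
  (v6,v7,v2) [--+] → (-0.73758, -0.73758, 0.8514)–(-1.0431, 0, 0.8514)  len=0.7984
  (v7,v8,v2) [--+] → (0, -1.0431, 0.8514)–(-0.73758, -0.73758, 0.8514)  len=0.7984
  (v8,v9,v2) [--+] → (0.73758, -0.73758, 0.8514)–(0, -1.0431, 0.8514)  len=0.7984
  (v9,v1,v2) [--+] → (1.0431, 0, 0.8514)–(0.73758, -0.73758, 0.8514)  len=0.7984

Chained into 1 loop(s):
  loop 1: 8 segments, perimeter = 6.3868
Total perimeter = 6.387


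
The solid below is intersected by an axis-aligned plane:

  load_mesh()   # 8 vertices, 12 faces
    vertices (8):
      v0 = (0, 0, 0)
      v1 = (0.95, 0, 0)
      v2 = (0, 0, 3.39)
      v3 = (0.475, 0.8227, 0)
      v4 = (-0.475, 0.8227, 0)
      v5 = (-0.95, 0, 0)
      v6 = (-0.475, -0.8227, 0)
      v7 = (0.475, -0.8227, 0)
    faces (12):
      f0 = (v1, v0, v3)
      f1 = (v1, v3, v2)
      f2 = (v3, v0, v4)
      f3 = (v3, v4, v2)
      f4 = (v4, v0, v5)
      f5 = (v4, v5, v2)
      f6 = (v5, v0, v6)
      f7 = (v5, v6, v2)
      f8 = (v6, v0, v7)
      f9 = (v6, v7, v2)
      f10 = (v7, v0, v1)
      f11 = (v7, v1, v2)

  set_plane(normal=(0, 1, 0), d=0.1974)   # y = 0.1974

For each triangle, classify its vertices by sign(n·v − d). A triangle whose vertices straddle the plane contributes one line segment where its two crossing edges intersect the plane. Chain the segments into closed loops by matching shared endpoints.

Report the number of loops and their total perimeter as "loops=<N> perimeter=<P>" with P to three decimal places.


Straddling triangles (6 of 12):
  (v1,v0,v3) [--+] → (0.113972, 0.1974, 0)–(0.836028, 0.1974, 0)  len=0.7221
  (v1,v3,v2) [-+-] → (0.836028, 0.1974, 0)–(0.113972, 0.1974, 2.5766)  len=2.6759
  (v3,v0,v4) [+-+] → (0.113972, 0.1974, 0)–(-0.113972, 0.1974, 0)  len=0.2279
  (v3,v4,v2) [++-] → (-0.113972, 0.1974, 2.5766)–(0.113972, 0.1974, 2.5766)  len=0.2279
  (v4,v0,v5) [+--] → (-0.113972, 0.1974, 0)–(-0.836028, 0.1974, 0)  len=0.7221
  (v4,v5,v2) [+--] → (-0.836028, 0.1974, 0)–(-0.113972, 0.1974, 2.5766)  len=2.6759

Chained into 1 loop(s):
  loop 1: 6 segments, perimeter = 7.2517
Total perimeter = 7.252

loops=1 perimeter=7.252


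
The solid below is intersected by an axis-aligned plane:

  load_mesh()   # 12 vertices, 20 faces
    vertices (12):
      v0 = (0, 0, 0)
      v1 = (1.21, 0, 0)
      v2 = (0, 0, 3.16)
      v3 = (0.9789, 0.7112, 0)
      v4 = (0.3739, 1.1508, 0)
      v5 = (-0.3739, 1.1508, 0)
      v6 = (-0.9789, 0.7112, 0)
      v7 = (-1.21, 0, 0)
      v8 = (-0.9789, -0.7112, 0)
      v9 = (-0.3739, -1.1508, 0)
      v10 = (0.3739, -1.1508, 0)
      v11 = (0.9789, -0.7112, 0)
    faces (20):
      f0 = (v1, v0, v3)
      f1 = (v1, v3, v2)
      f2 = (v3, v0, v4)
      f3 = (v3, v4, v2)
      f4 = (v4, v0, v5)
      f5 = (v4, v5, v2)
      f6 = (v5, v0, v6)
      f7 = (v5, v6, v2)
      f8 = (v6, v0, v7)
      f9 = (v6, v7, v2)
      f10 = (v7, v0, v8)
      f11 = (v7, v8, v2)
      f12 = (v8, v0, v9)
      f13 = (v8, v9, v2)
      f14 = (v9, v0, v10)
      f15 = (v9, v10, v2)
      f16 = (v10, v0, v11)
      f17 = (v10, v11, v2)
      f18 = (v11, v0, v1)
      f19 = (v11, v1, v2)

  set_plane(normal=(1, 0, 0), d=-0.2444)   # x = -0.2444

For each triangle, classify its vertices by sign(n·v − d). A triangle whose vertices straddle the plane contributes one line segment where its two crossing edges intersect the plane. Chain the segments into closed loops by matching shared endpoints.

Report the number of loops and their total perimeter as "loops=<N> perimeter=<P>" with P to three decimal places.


Straddling triangles (12 of 20):
  (v4,v0,v5) [++-] → (-0.2444, 0.752221, 0)–(-0.2444, 1.1508, 0)  len=0.3986
  (v4,v5,v2) [+-+] → (-0.2444, 1.1508, 0)–(-0.2444, 0.752221, 1.09446)  len=1.1648
  (v5,v0,v6) [-+-] → (-0.2444, 0.752221, 0)–(-0.2444, 0.177564, 0)  len=0.5747
  (v5,v6,v2) [--+] → (-0.2444, 0.177564, 2.37105)–(-0.2444, 0.752221, 1.09446)  len=1.4000
  (v6,v0,v7) [-+-] → (-0.2444, 0.177564, 0)–(-0.2444, 0, 0)  len=0.1776
  (v6,v7,v2) [--+] → (-0.2444, 0, 2.52173)–(-0.2444, 0.177564, 2.37105)  len=0.2329
  (v7,v0,v8) [-+-] → (-0.2444, 0, 0)–(-0.2444, -0.177564, 0)  len=0.1776
  (v7,v8,v2) [--+] → (-0.2444, -0.177564, 2.37105)–(-0.2444, 0, 2.52173)  len=0.2329
  (v8,v0,v9) [-+-] → (-0.2444, -0.177564, 0)–(-0.2444, -0.752221, 0)  len=0.5747
  (v8,v9,v2) [--+] → (-0.2444, -0.752221, 1.09446)–(-0.2444, -0.177564, 2.37105)  len=1.4000
  (v9,v0,v10) [-++] → (-0.2444, -0.752221, 0)–(-0.2444, -1.1508, 0)  len=0.3986
  (v9,v10,v2) [-++] → (-0.2444, -1.1508, 0)–(-0.2444, -0.752221, 1.09446)  len=1.1648

Chained into 1 loop(s):
  loop 1: 12 segments, perimeter = 7.8969
Total perimeter = 7.897

loops=1 perimeter=7.897


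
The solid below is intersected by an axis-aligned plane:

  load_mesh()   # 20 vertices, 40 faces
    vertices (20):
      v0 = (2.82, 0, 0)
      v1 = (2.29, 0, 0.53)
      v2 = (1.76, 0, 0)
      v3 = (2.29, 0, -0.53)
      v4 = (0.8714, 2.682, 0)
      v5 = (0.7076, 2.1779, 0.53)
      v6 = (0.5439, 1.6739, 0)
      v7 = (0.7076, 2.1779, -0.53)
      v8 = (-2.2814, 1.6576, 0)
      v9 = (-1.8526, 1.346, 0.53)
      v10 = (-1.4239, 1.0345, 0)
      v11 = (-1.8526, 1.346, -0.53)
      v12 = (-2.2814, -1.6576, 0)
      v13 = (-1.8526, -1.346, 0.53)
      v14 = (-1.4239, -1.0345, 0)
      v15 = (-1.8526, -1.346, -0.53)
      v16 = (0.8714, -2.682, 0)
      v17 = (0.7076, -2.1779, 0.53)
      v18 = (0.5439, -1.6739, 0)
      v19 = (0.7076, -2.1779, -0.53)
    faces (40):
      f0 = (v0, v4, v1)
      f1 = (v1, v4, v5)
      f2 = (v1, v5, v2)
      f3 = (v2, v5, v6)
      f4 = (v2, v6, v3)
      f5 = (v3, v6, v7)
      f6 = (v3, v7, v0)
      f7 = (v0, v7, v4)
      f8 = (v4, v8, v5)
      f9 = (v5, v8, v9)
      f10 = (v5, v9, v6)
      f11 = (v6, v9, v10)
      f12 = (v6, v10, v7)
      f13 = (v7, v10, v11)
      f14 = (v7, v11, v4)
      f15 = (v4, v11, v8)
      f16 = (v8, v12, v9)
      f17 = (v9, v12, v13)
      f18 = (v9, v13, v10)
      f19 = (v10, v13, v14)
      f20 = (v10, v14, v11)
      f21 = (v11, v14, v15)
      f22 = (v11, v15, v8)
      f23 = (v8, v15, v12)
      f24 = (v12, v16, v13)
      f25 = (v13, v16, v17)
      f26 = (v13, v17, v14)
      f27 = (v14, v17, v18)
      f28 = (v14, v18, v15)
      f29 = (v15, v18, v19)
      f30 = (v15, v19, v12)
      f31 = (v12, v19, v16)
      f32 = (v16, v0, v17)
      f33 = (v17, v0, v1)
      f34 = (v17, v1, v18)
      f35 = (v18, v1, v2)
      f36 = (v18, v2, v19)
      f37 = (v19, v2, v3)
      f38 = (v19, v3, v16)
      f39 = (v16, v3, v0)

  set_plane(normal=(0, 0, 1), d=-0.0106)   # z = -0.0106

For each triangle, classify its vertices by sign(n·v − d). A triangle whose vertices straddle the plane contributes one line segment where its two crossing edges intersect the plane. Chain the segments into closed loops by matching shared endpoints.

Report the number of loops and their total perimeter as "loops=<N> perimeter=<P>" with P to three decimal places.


Straddling triangles (20 of 40):
  (v2,v6,v3) [++-] → (0.578822, 1.64042, -0.0106)–(1.7706, 0, -0.0106)  len=2.0276
  (v3,v6,v7) [-+-] → (0.578822, 1.64042, -0.0106)–(0.547174, 1.68398, -0.0106)  len=0.0538
  (v3,v7,v0) [--+] → (2.77775, 0.043558, -0.0106)–(2.8094, 0, -0.0106)  len=0.0538
  (v0,v7,v4) [+-+] → (2.77775, 0.043558, -0.0106)–(0.868124, 2.67192, -0.0106)  len=3.2488
  (v6,v10,v7) [++-] → (-1.38127, 1.05737, -0.0106)–(0.547174, 1.68398, -0.0106)  len=2.0277
  (v7,v10,v11) [-+-] → (-1.38127, 1.05737, -0.0106)–(-1.43247, 1.04073, -0.0106)  len=0.0538
  (v7,v11,v4) [--+] → (0.81692, 2.65528, -0.0106)–(0.868124, 2.67192, -0.0106)  len=0.0538
  (v4,v11,v8) [+-+] → (0.81692, 2.65528, -0.0106)–(-2.27282, 1.65137, -0.0106)  len=3.2487
  (v10,v14,v11) [++-] → (-1.43247, -0.98689, -0.0106)–(-1.43247, 1.04073, -0.0106)  len=2.0276
  (v11,v14,v15) [-+-] → (-1.43247, -0.98689, -0.0106)–(-1.43247, -1.04073, -0.0106)  len=0.0538
  (v11,v15,v8) [--+] → (-2.27282, 1.59753, -0.0106)–(-2.27282, 1.65137, -0.0106)  len=0.0538
  (v8,v15,v12) [+-+] → (-2.27282, 1.59753, -0.0106)–(-2.27282, -1.65137, -0.0106)  len=3.2489
  (v14,v18,v15) [++-] → (0.49597, -1.66734, -0.0106)–(-1.43247, -1.04073, -0.0106)  len=2.0277
  (v15,v18,v19) [-+-] → (0.49597, -1.66734, -0.0106)–(0.547174, -1.68398, -0.0106)  len=0.0538
  (v15,v19,v12) [--+] → (-2.22162, -1.66801, -0.0106)–(-2.27282, -1.65137, -0.0106)  len=0.0538
  (v12,v19,v16) [+-+] → (-2.22162, -1.66801, -0.0106)–(0.868124, -2.67192, -0.0106)  len=3.2487
  (v18,v2,v19) [++-] → (1.73895, -0.043558, -0.0106)–(0.547174, -1.68398, -0.0106)  len=2.0276
  (v19,v2,v3) [-+-] → (1.73895, -0.043558, -0.0106)–(1.7706, 0, -0.0106)  len=0.0538
  (v19,v3,v16) [--+] → (0.899772, -2.62836, -0.0106)–(0.868124, -2.67192, -0.0106)  len=0.0538
  (v16,v3,v0) [+-+] → (0.899772, -2.62836, -0.0106)–(2.8094, 0, -0.0106)  len=3.2488

Chained into 2 loop(s):
  loop 1: 10 segments, perimeter = 10.4075
  loop 2: 10 segments, perimeter = 16.5133
Total perimeter = 26.921

loops=2 perimeter=26.921


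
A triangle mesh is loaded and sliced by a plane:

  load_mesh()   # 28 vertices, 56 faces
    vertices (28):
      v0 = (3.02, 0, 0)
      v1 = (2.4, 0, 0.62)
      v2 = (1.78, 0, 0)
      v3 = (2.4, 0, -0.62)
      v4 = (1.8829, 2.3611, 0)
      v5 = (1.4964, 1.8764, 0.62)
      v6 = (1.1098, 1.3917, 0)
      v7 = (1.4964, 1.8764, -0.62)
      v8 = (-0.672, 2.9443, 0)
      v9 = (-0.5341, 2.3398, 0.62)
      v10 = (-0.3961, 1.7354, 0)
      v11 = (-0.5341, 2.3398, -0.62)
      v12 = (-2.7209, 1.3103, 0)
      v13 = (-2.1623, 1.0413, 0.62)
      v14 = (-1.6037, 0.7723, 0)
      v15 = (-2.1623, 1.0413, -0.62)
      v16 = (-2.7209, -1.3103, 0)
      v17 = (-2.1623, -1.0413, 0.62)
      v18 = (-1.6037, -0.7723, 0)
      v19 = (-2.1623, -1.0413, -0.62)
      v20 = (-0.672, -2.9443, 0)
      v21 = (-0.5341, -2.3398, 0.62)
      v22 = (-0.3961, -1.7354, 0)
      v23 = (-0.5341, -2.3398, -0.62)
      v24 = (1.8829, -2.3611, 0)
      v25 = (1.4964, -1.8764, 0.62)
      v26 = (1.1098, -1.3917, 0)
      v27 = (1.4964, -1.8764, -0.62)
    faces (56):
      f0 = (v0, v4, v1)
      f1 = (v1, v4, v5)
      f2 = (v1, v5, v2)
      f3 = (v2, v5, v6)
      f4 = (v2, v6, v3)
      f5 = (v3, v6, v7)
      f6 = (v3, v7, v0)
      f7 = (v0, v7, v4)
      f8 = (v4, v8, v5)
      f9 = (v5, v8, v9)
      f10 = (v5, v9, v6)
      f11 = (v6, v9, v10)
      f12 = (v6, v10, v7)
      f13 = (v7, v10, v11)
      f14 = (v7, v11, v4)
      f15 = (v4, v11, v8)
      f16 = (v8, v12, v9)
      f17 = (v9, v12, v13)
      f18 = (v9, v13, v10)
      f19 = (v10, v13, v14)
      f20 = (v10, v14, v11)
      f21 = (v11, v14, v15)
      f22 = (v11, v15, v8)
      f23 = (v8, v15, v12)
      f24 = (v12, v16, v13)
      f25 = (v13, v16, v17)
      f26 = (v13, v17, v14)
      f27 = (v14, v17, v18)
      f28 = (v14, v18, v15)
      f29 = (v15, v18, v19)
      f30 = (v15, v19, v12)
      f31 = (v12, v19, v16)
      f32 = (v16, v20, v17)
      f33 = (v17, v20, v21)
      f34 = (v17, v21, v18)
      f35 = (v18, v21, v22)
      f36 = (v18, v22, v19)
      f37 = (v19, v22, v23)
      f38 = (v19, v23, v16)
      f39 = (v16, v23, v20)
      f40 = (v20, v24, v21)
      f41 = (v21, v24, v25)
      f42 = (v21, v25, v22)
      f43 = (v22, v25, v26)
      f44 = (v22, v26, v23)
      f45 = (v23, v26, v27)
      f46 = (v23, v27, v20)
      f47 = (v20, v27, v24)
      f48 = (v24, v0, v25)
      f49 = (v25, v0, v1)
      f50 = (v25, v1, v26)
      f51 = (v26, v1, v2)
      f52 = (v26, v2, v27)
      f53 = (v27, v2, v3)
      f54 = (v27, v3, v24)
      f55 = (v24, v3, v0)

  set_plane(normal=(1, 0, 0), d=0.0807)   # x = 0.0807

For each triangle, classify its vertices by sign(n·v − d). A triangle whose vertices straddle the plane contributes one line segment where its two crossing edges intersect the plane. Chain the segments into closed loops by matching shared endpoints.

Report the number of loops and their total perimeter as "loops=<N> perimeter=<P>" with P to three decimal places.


Straddling triangles (16 of 56):
  (v4,v8,v5) [+-+] → (0.0807, 2.77248, 0)–(0.0807, 2.57361, 0.215216)  len=0.2930
  (v5,v8,v9) [+--] → (0.0807, 2.57361, 0.215216)–(0.0807, 2.19949, 0.62)  len=0.5512
  (v5,v9,v6) [+-+] → (0.0807, 2.19949, 0.62)–(0.0807, 1.98522, 0.388127)  len=0.3157
  (v6,v9,v10) [+--] → (0.0807, 1.98522, 0.388127)–(0.0807, 1.62658, 0)  len=0.5285
  (v6,v10,v7) [+-+] → (0.0807, 1.62658, 0)–(0.0807, 1.77092, -0.156204)  len=0.2127
  (v7,v10,v11) [+--] → (0.0807, 1.77092, -0.156204)–(0.0807, 2.19949, -0.62)  len=0.6315
  (v7,v11,v4) [+-+] → (0.0807, 2.19949, -0.62)–(0.0807, 2.34522, -0.462294)  len=0.2147
  (v4,v11,v8) [+--] → (0.0807, 2.34522, -0.462294)–(0.0807, 2.77248, 0)  len=0.6295
  (v20,v24,v21) [-+-] → (0.0807, -2.77248, 0)–(0.0807, -2.34522, 0.462294)  len=0.6295
  (v21,v24,v25) [-++] → (0.0807, -2.34522, 0.462294)–(0.0807, -2.19949, 0.62)  len=0.2147
  (v21,v25,v22) [-+-] → (0.0807, -2.19949, 0.62)–(0.0807, -1.77092, 0.156204)  len=0.6315
  (v22,v25,v26) [-++] → (0.0807, -1.77092, 0.156204)–(0.0807, -1.62658, 0)  len=0.2127
  (v22,v26,v23) [-+-] → (0.0807, -1.62658, 0)–(0.0807, -1.98522, -0.388127)  len=0.5285
  (v23,v26,v27) [-++] → (0.0807, -1.98522, -0.388127)–(0.0807, -2.19949, -0.62)  len=0.3157
  (v23,v27,v20) [-+-] → (0.0807, -2.19949, -0.62)–(0.0807, -2.57361, -0.215216)  len=0.5512
  (v20,v27,v24) [-++] → (0.0807, -2.57361, -0.215216)–(0.0807, -2.77248, 0)  len=0.2930

Chained into 2 loop(s):
  loop 1: 8 segments, perimeter = 3.3768
  loop 2: 8 segments, perimeter = 3.3768
Total perimeter = 6.754

loops=2 perimeter=6.754


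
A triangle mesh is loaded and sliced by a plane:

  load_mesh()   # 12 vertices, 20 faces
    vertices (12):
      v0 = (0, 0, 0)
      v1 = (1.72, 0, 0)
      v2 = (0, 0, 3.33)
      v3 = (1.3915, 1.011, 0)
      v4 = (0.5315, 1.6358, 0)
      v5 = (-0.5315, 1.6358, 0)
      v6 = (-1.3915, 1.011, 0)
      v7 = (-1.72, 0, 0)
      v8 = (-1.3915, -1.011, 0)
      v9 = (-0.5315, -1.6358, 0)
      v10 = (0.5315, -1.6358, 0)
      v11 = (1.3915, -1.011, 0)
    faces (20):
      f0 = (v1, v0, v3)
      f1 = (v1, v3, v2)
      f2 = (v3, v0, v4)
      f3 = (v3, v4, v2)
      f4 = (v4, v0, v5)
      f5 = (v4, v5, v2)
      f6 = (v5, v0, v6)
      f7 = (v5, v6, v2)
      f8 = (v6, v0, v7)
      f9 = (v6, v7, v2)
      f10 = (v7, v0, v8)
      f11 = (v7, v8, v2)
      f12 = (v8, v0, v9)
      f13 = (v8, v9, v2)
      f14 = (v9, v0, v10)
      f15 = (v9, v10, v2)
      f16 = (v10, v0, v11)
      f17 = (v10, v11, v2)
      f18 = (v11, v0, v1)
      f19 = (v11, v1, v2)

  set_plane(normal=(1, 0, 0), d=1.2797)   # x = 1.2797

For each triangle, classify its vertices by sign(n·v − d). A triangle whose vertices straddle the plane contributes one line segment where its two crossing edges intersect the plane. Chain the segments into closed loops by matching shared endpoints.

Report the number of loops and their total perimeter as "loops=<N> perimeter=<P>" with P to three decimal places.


Straddling triangles (8 of 20):
  (v1,v0,v3) [+-+] → (1.2797, 0, 0)–(1.2797, 0.929771, 0)  len=0.9298
  (v1,v3,v2) [++-] → (1.2797, 0.929771, 0.267549)–(1.2797, 0, 0.852441)  len=1.0984
  (v3,v0,v4) [+--] → (1.2797, 0.929771, 0)–(1.2797, 1.09222, 0)  len=0.1625
  (v3,v4,v2) [+--] → (1.2797, 1.09222, 0)–(1.2797, 0.929771, 0.267549)  len=0.3130
  (v10,v0,v11) [--+] → (1.2797, -0.929771, 0)–(1.2797, -1.09222, 0)  len=0.1625
  (v10,v11,v2) [-+-] → (1.2797, -1.09222, 0)–(1.2797, -0.929771, 0.267549)  len=0.3130
  (v11,v0,v1) [+-+] → (1.2797, -0.929771, 0)–(1.2797, 0, 0)  len=0.9298
  (v11,v1,v2) [++-] → (1.2797, 0, 0.852441)–(1.2797, -0.929771, 0.267549)  len=1.0984

Chained into 1 loop(s):
  loop 1: 8 segments, perimeter = 5.0073
Total perimeter = 5.007

loops=1 perimeter=5.007


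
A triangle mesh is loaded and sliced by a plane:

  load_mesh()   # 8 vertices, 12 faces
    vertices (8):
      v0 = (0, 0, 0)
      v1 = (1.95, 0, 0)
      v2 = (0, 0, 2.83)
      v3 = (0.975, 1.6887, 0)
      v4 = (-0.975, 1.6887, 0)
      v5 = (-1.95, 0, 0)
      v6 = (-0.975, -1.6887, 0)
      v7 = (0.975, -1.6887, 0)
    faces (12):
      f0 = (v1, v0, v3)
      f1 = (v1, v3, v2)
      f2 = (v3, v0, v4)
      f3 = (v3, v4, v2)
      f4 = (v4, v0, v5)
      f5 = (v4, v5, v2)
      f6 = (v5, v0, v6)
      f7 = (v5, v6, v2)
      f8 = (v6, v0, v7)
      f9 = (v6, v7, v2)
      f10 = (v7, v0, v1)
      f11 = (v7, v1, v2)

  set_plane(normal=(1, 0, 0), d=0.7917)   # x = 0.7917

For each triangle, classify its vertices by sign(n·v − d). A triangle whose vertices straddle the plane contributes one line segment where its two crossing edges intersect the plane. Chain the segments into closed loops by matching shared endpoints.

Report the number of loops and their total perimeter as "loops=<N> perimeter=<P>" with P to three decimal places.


Straddling triangles (8 of 12):
  (v1,v0,v3) [+-+] → (0.7917, 0, 0)–(0.7917, 1.37122, 0)  len=1.3712
  (v1,v3,v2) [++-] → (0.7917, 1.37122, 0.53204)–(0.7917, 0, 1.68102)  len=1.7890
  (v3,v0,v4) [+--] → (0.7917, 1.37122, 0)–(0.7917, 1.6887, 0)  len=0.3175
  (v3,v4,v2) [+--] → (0.7917, 1.6887, 0)–(0.7917, 1.37122, 0.53204)  len=0.6196
  (v6,v0,v7) [--+] → (0.7917, -1.37122, 0)–(0.7917, -1.6887, 0)  len=0.3175
  (v6,v7,v2) [-+-] → (0.7917, -1.6887, 0)–(0.7917, -1.37122, 0.53204)  len=0.6196
  (v7,v0,v1) [+-+] → (0.7917, -1.37122, 0)–(0.7917, 0, 0)  len=1.3712
  (v7,v1,v2) [++-] → (0.7917, 0, 1.68102)–(0.7917, -1.37122, 0.53204)  len=1.7890

Chained into 1 loop(s):
  loop 1: 8 segments, perimeter = 8.1945
Total perimeter = 8.194

loops=1 perimeter=8.194


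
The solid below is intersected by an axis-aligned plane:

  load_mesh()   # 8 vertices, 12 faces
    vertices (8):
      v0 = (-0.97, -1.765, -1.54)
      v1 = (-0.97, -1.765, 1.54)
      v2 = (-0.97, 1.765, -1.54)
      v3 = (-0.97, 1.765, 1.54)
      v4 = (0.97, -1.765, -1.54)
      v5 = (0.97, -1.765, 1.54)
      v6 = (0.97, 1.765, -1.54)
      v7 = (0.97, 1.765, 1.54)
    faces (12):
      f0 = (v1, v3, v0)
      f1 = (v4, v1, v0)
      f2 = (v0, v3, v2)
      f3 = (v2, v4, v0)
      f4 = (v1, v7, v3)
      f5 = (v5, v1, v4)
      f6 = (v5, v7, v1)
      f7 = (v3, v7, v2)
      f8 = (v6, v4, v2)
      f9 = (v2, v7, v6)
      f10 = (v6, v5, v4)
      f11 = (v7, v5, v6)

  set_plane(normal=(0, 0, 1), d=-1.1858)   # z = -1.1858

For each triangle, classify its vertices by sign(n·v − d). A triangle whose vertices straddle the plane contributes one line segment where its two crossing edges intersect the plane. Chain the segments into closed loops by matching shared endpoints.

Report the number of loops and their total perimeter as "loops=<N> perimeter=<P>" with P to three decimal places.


loops=1 perimeter=10.940

Straddling triangles (8 of 12):
  (v1,v3,v0) [++-] → (-0.97, -1.35905, -1.1858)–(-0.97, -1.765, -1.1858)  len=0.4059
  (v4,v1,v0) [-+-] → (0.7469, -1.765, -1.1858)–(-0.97, -1.765, -1.1858)  len=1.7169
  (v0,v3,v2) [-+-] → (-0.97, -1.35905, -1.1858)–(-0.97, 1.765, -1.1858)  len=3.1240
  (v5,v1,v4) [++-] → (0.7469, -1.765, -1.1858)–(0.97, -1.765, -1.1858)  len=0.2231
  (v3,v7,v2) [++-] → (-0.7469, 1.765, -1.1858)–(-0.97, 1.765, -1.1858)  len=0.2231
  (v2,v7,v6) [-+-] → (-0.7469, 1.765, -1.1858)–(0.97, 1.765, -1.1858)  len=1.7169
  (v6,v5,v4) [-+-] → (0.97, 1.35905, -1.1858)–(0.97, -1.765, -1.1858)  len=3.1240
  (v7,v5,v6) [++-] → (0.97, 1.35905, -1.1858)–(0.97, 1.765, -1.1858)  len=0.4059

Chained into 1 loop(s):
  loop 1: 8 segments, perimeter = 10.9400
Total perimeter = 10.940


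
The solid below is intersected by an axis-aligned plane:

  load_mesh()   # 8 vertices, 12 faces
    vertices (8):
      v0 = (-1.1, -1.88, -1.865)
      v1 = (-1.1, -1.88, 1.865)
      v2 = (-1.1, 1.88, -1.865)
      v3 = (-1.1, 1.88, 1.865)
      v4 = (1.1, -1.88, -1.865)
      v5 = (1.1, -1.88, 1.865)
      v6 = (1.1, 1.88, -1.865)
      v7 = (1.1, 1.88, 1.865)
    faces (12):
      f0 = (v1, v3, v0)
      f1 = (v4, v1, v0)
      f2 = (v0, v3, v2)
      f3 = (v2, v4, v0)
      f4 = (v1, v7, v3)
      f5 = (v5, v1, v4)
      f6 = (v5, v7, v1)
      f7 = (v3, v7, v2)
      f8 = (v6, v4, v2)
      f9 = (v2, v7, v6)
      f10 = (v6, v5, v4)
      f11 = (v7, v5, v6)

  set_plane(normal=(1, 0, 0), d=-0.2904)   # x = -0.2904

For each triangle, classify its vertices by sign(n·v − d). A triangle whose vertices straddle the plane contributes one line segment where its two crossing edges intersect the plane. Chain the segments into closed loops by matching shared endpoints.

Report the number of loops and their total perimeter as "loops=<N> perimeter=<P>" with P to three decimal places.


loops=1 perimeter=14.980

Straddling triangles (8 of 12):
  (v4,v1,v0) [+--] → (-0.2904, -1.88, 0.49236)–(-0.2904, -1.88, -1.865)  len=2.3574
  (v2,v4,v0) [-+-] → (-0.2904, 0.49632, -1.865)–(-0.2904, -1.88, -1.865)  len=2.3763
  (v1,v7,v3) [-+-] → (-0.2904, -0.49632, 1.865)–(-0.2904, 1.88, 1.865)  len=2.3763
  (v5,v1,v4) [+-+] → (-0.2904, -1.88, 1.865)–(-0.2904, -1.88, 0.49236)  len=1.3726
  (v5,v7,v1) [++-] → (-0.2904, -0.49632, 1.865)–(-0.2904, -1.88, 1.865)  len=1.3837
  (v3,v7,v2) [-+-] → (-0.2904, 1.88, 1.865)–(-0.2904, 1.88, -0.49236)  len=2.3574
  (v6,v4,v2) [++-] → (-0.2904, 0.49632, -1.865)–(-0.2904, 1.88, -1.865)  len=1.3837
  (v2,v7,v6) [-++] → (-0.2904, 1.88, -0.49236)–(-0.2904, 1.88, -1.865)  len=1.3726

Chained into 1 loop(s):
  loop 1: 8 segments, perimeter = 14.9800
Total perimeter = 14.980


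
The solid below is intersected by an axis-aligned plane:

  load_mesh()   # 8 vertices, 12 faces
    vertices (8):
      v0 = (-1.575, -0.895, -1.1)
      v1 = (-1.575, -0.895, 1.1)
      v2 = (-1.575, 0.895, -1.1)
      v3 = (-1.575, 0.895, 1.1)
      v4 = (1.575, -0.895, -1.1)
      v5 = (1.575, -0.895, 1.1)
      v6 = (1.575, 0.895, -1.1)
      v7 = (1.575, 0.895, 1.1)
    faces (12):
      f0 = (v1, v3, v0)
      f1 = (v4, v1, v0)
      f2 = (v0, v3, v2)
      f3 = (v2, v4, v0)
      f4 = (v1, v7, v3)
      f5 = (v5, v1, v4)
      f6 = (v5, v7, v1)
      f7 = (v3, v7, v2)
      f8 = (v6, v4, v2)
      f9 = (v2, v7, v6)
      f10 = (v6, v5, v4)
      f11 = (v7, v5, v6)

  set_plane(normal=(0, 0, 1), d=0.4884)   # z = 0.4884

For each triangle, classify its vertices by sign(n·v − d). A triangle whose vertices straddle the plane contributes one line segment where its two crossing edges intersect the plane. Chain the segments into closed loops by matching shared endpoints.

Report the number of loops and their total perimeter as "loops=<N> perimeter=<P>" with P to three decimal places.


Straddling triangles (8 of 12):
  (v1,v3,v0) [++-] → (-1.575, 0.39738, 0.4884)–(-1.575, -0.895, 0.4884)  len=1.2924
  (v4,v1,v0) [-+-] → (-0.6993, -0.895, 0.4884)–(-1.575, -0.895, 0.4884)  len=0.8757
  (v0,v3,v2) [-+-] → (-1.575, 0.39738, 0.4884)–(-1.575, 0.895, 0.4884)  len=0.4976
  (v5,v1,v4) [++-] → (-0.6993, -0.895, 0.4884)–(1.575, -0.895, 0.4884)  len=2.2743
  (v3,v7,v2) [++-] → (0.6993, 0.895, 0.4884)–(-1.575, 0.895, 0.4884)  len=2.2743
  (v2,v7,v6) [-+-] → (0.6993, 0.895, 0.4884)–(1.575, 0.895, 0.4884)  len=0.8757
  (v6,v5,v4) [-+-] → (1.575, -0.39738, 0.4884)–(1.575, -0.895, 0.4884)  len=0.4976
  (v7,v5,v6) [++-] → (1.575, -0.39738, 0.4884)–(1.575, 0.895, 0.4884)  len=1.2924

Chained into 1 loop(s):
  loop 1: 8 segments, perimeter = 9.8800
Total perimeter = 9.880

loops=1 perimeter=9.880


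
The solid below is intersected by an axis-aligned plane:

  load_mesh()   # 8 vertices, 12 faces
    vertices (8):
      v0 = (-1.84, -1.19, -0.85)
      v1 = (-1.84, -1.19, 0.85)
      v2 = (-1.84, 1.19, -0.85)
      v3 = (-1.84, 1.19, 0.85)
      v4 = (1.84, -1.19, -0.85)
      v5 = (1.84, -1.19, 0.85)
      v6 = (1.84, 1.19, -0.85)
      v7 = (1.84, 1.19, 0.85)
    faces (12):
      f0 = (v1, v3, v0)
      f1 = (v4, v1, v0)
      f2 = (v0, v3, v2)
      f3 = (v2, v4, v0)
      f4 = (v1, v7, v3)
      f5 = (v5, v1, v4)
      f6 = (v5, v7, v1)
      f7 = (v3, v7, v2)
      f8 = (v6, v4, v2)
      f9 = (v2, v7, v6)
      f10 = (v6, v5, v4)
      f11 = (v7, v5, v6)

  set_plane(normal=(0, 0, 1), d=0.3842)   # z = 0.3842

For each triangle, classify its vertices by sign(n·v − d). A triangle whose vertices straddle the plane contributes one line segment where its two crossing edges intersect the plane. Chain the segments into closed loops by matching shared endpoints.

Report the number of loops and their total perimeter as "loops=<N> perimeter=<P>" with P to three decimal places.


Straddling triangles (8 of 12):
  (v1,v3,v0) [++-] → (-1.84, 0.53788, 0.3842)–(-1.84, -1.19, 0.3842)  len=1.7279
  (v4,v1,v0) [-+-] → (-0.83168, -1.19, 0.3842)–(-1.84, -1.19, 0.3842)  len=1.0083
  (v0,v3,v2) [-+-] → (-1.84, 0.53788, 0.3842)–(-1.84, 1.19, 0.3842)  len=0.6521
  (v5,v1,v4) [++-] → (-0.83168, -1.19, 0.3842)–(1.84, -1.19, 0.3842)  len=2.6717
  (v3,v7,v2) [++-] → (0.83168, 1.19, 0.3842)–(-1.84, 1.19, 0.3842)  len=2.6717
  (v2,v7,v6) [-+-] → (0.83168, 1.19, 0.3842)–(1.84, 1.19, 0.3842)  len=1.0083
  (v6,v5,v4) [-+-] → (1.84, -0.53788, 0.3842)–(1.84, -1.19, 0.3842)  len=0.6521
  (v7,v5,v6) [++-] → (1.84, -0.53788, 0.3842)–(1.84, 1.19, 0.3842)  len=1.7279

Chained into 1 loop(s):
  loop 1: 8 segments, perimeter = 12.1200
Total perimeter = 12.120

loops=1 perimeter=12.120


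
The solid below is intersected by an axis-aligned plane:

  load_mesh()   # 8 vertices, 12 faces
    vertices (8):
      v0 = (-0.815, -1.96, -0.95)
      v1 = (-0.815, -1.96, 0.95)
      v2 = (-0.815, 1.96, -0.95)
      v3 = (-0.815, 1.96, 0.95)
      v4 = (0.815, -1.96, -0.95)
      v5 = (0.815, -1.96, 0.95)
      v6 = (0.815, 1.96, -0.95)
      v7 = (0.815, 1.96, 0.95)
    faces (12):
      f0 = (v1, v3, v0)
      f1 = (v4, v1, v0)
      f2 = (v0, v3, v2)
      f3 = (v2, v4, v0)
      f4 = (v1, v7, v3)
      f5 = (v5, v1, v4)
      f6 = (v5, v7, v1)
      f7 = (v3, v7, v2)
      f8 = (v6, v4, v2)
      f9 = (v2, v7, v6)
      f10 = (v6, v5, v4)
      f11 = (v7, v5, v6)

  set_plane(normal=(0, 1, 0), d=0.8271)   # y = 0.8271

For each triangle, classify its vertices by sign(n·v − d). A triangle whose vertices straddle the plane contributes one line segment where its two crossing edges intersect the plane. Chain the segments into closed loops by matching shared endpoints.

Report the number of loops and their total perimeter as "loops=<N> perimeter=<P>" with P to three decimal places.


Straddling triangles (8 of 12):
  (v1,v3,v0) [-+-] → (-0.815, 0.8271, 0.95)–(-0.815, 0.8271, 0.40089)  len=0.5491
  (v0,v3,v2) [-++] → (-0.815, 0.8271, 0.40089)–(-0.815, 0.8271, -0.95)  len=1.3509
  (v2,v4,v0) [+--] → (-0.343922, 0.8271, -0.95)–(-0.815, 0.8271, -0.95)  len=0.4711
  (v1,v7,v3) [-++] → (0.343922, 0.8271, 0.95)–(-0.815, 0.8271, 0.95)  len=1.1589
  (v5,v7,v1) [-+-] → (0.815, 0.8271, 0.95)–(0.343922, 0.8271, 0.95)  len=0.4711
  (v6,v4,v2) [+-+] → (0.815, 0.8271, -0.95)–(-0.343922, 0.8271, -0.95)  len=1.1589
  (v6,v5,v4) [+--] → (0.815, 0.8271, -0.40089)–(0.815, 0.8271, -0.95)  len=0.5491
  (v7,v5,v6) [+-+] → (0.815, 0.8271, 0.95)–(0.815, 0.8271, -0.40089)  len=1.3509

Chained into 1 loop(s):
  loop 1: 8 segments, perimeter = 7.0600
Total perimeter = 7.060

loops=1 perimeter=7.060
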